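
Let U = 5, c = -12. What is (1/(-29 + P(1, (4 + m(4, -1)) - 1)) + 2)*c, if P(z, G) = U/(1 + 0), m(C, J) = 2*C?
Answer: -47/2 ≈ -23.500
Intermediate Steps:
P(z, G) = 5 (P(z, G) = 5/(1 + 0) = 5/1 = 1*5 = 5)
(1/(-29 + P(1, (4 + m(4, -1)) - 1)) + 2)*c = (1/(-29 + 5) + 2)*(-12) = (1/(-24) + 2)*(-12) = (-1/24 + 2)*(-12) = (47/24)*(-12) = -47/2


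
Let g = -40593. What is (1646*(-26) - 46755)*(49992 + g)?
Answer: -841689849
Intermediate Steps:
(1646*(-26) - 46755)*(49992 + g) = (1646*(-26) - 46755)*(49992 - 40593) = (-42796 - 46755)*9399 = -89551*9399 = -841689849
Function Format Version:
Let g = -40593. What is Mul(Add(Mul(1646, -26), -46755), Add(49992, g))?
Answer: -841689849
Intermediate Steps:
Mul(Add(Mul(1646, -26), -46755), Add(49992, g)) = Mul(Add(Mul(1646, -26), -46755), Add(49992, -40593)) = Mul(Add(-42796, -46755), 9399) = Mul(-89551, 9399) = -841689849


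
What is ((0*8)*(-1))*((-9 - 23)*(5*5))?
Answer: 0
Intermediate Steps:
((0*8)*(-1))*((-9 - 23)*(5*5)) = (0*(-1))*(-32*25) = 0*(-800) = 0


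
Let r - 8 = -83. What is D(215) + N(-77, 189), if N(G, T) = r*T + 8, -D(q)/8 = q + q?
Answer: -17607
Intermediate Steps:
r = -75 (r = 8 - 83 = -75)
D(q) = -16*q (D(q) = -8*(q + q) = -16*q)
N(G, T) = 8 - 75*T (N(G, T) = -75*T + 8 = 8 - 75*T)
D(215) + N(-77, 189) = -16*215 + (8 - 75*189) = -3440 + (8 - 14175) = -3440 - 14167 = -17607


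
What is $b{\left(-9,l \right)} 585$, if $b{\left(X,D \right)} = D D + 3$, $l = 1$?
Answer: $2340$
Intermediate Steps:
$b{\left(X,D \right)} = 3 + D^{2}$ ($b{\left(X,D \right)} = D^{2} + 3 = 3 + D^{2}$)
$b{\left(-9,l \right)} 585 = \left(3 + 1^{2}\right) 585 = \left(3 + 1\right) 585 = 4 \cdot 585 = 2340$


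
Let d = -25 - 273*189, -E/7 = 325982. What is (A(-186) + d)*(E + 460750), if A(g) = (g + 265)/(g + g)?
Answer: 8742971838103/93 ≈ 9.4010e+10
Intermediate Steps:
E = -2281874 (E = -7*325982 = -2281874)
A(g) = (265 + g)/(2*g) (A(g) = (265 + g)/((2*g)) = (265 + g)*(1/(2*g)) = (265 + g)/(2*g))
d = -51622 (d = -25 - 51597 = -51622)
(A(-186) + d)*(E + 460750) = ((½)*(265 - 186)/(-186) - 51622)*(-2281874 + 460750) = ((½)*(-1/186)*79 - 51622)*(-1821124) = (-79/372 - 51622)*(-1821124) = -19203463/372*(-1821124) = 8742971838103/93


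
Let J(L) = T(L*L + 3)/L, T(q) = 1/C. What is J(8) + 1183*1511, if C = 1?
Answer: 14300105/8 ≈ 1.7875e+6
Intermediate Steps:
T(q) = 1 (T(q) = 1/1 = 1)
J(L) = 1/L
J(8) + 1183*1511 = 1/8 + 1183*1511 = ⅛ + 1787513 = 14300105/8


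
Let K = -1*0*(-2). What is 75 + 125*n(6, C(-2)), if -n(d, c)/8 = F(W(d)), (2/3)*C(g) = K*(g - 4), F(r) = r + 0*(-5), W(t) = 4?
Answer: -3925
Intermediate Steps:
K = 0 (K = 0*(-2) = 0)
F(r) = r (F(r) = r + 0 = r)
C(g) = 0 (C(g) = 3*(0*(g - 4))/2 = 3*(0*(-4 + g))/2 = (3/2)*0 = 0)
n(d, c) = -32 (n(d, c) = -8*4 = -32)
75 + 125*n(6, C(-2)) = 75 + 125*(-32) = 75 - 4000 = -3925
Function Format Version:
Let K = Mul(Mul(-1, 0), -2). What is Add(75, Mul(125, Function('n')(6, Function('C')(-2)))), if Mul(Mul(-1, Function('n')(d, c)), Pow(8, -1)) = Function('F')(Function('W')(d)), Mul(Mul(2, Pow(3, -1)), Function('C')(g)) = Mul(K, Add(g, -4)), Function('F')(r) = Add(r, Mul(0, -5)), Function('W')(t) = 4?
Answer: -3925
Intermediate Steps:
K = 0 (K = Mul(0, -2) = 0)
Function('F')(r) = r (Function('F')(r) = Add(r, 0) = r)
Function('C')(g) = 0 (Function('C')(g) = Mul(Rational(3, 2), Mul(0, Add(g, -4))) = Mul(Rational(3, 2), Mul(0, Add(-4, g))) = Mul(Rational(3, 2), 0) = 0)
Function('n')(d, c) = -32 (Function('n')(d, c) = Mul(-8, 4) = -32)
Add(75, Mul(125, Function('n')(6, Function('C')(-2)))) = Add(75, Mul(125, -32)) = Add(75, -4000) = -3925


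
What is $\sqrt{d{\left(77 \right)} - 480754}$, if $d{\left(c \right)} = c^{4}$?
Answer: $\sqrt{34672287} \approx 5888.3$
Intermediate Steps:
$\sqrt{d{\left(77 \right)} - 480754} = \sqrt{77^{4} - 480754} = \sqrt{35153041 - 480754} = \sqrt{34672287}$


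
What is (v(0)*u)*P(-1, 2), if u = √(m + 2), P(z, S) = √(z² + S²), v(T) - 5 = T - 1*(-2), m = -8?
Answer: 7*I*√30 ≈ 38.341*I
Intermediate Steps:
v(T) = 7 + T (v(T) = 5 + (T - 1*(-2)) = 5 + (T + 2) = 5 + (2 + T) = 7 + T)
P(z, S) = √(S² + z²)
u = I*√6 (u = √(-8 + 2) = √(-6) = I*√6 ≈ 2.4495*I)
(v(0)*u)*P(-1, 2) = ((7 + 0)*(I*√6))*√(2² + (-1)²) = (7*(I*√6))*√(4 + 1) = (7*I*√6)*√5 = 7*I*√30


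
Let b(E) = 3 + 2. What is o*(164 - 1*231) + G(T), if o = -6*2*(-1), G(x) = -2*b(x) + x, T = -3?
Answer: -817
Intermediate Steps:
b(E) = 5
G(x) = -10 + x (G(x) = -2*5 + x = -10 + x)
o = 12 (o = -12*(-1) = 12)
o*(164 - 1*231) + G(T) = 12*(164 - 1*231) + (-10 - 3) = 12*(164 - 231) - 13 = 12*(-67) - 13 = -804 - 13 = -817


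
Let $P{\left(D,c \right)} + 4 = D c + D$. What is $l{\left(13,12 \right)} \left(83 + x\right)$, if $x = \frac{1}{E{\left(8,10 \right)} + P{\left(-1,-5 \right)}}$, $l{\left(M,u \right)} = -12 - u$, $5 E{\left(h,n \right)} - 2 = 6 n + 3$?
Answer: $- \frac{25920}{13} \approx -1993.8$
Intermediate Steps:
$E{\left(h,n \right)} = 1 + \frac{6 n}{5}$ ($E{\left(h,n \right)} = \frac{2}{5} + \frac{6 n + 3}{5} = \frac{2}{5} + \frac{3 + 6 n}{5} = \frac{2}{5} + \left(\frac{3}{5} + \frac{6 n}{5}\right) = 1 + \frac{6 n}{5}$)
$P{\left(D,c \right)} = -4 + D + D c$ ($P{\left(D,c \right)} = -4 + \left(D c + D\right) = -4 + \left(D + D c\right) = -4 + D + D c$)
$x = \frac{1}{13}$ ($x = \frac{1}{\left(1 + \frac{6}{5} \cdot 10\right) - 0} = \frac{1}{\left(1 + 12\right) - 0} = \frac{1}{13 + 0} = \frac{1}{13} \approx 0.076923$)
$l{\left(13,12 \right)} \left(83 + x\right) = \left(-12 - 12\right) \left(83 + \frac{1}{13}\right) = \left(-12 - 12\right) \frac{1080}{13} = \left(-24\right) \frac{1080}{13} = - \frac{25920}{13}$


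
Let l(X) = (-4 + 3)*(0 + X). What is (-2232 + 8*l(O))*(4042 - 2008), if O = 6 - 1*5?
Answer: -4556160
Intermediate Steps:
O = 1 (O = 6 - 5 = 1)
l(X) = -X
(-2232 + 8*l(O))*(4042 - 2008) = (-2232 + 8*(-1*1))*(4042 - 2008) = (-2232 + 8*(-1))*2034 = (-2232 - 8)*2034 = -2240*2034 = -4556160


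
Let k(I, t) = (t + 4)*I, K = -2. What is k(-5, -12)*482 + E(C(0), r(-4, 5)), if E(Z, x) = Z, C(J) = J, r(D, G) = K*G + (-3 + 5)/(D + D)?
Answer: 19280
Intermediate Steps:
r(D, G) = 1/D - 2*G (r(D, G) = -2*G + (-3 + 5)/(D + D) = -2*G + 2/((2*D)) = -2*G + 2*(1/(2*D)) = -2*G + 1/D = 1/D - 2*G)
k(I, t) = I*(4 + t) (k(I, t) = (4 + t)*I = I*(4 + t))
k(-5, -12)*482 + E(C(0), r(-4, 5)) = -5*(4 - 12)*482 + 0 = -5*(-8)*482 + 0 = 40*482 + 0 = 19280 + 0 = 19280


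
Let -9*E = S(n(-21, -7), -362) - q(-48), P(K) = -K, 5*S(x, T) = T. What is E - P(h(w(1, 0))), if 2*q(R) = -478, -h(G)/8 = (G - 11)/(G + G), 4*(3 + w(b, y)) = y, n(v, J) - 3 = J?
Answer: -1673/45 ≈ -37.178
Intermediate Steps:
n(v, J) = 3 + J
S(x, T) = T/5
w(b, y) = -3 + y/4
h(G) = -4*(-11 + G)/G (h(G) = -8*(G - 11)/(G + G) = -8*(-11 + G)/(2*G) = -8*(-11 + G)*1/(2*G) = -4*(-11 + G)/G)
q(R) = -239 (q(R) = (½)*(-478) = -239)
E = -833/45 (E = -((⅕)*(-362) - 1*(-239))/9 = -(-362/5 + 239)/9 = -⅑*833/5 = -833/45 ≈ -18.511)
E - P(h(w(1, 0))) = -833/45 - (-1)*(-4 + 44/(-3 + (¼)*0)) = -833/45 - (-1)*(-4 + 44/(-3 + 0)) = -833/45 - (-1)*(-4 + 44/(-3)) = -833/45 - (-1)*(-4 + 44*(-⅓)) = -833/45 - (-1)*(-4 - 44/3) = -833/45 - (-1)*(-56)/3 = -833/45 - 1*56/3 = -833/45 - 56/3 = -1673/45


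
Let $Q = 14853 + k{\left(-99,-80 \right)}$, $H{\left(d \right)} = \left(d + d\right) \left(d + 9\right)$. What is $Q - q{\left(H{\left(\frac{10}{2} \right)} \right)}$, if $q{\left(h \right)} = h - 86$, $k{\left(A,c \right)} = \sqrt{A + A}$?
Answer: $14799 + 3 i \sqrt{22} \approx 14799.0 + 14.071 i$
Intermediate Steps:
$k{\left(A,c \right)} = \sqrt{2} \sqrt{A}$ ($k{\left(A,c \right)} = \sqrt{2 A} = \sqrt{2} \sqrt{A}$)
$H{\left(d \right)} = 2 d \left(9 + d\right)$
$Q = 14853 + 3 i \sqrt{22}$ ($Q = 14853 + \sqrt{2} \sqrt{-99} = 14853 + \sqrt{2} \cdot 3 i \sqrt{11} = 14853 + 3 i \sqrt{22} \approx 14853.0 + 14.071 i$)
$q{\left(h \right)} = -86 + h$
$Q - q{\left(H{\left(\frac{10}{2} \right)} \right)} = \left(14853 + 3 i \sqrt{22}\right) - \left(-86 + 2 \cdot \frac{10}{2} \left(9 + \frac{10}{2}\right)\right) = \left(14853 + 3 i \sqrt{22}\right) - \left(-86 + 2 \cdot 10 \cdot \frac{1}{2} \left(9 + 10 \cdot \frac{1}{2}\right)\right) = \left(14853 + 3 i \sqrt{22}\right) - \left(-86 + 2 \cdot 5 \left(9 + 5\right)\right) = \left(14853 + 3 i \sqrt{22}\right) - \left(-86 + 2 \cdot 5 \cdot 14\right) = \left(14853 + 3 i \sqrt{22}\right) - \left(-86 + 140\right) = \left(14853 + 3 i \sqrt{22}\right) - 54 = 14799 + 3 i \sqrt{22}$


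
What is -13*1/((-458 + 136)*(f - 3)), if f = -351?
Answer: -13/113988 ≈ -0.00011405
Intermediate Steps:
-13*1/((-458 + 136)*(f - 3)) = -13*1/((-458 + 136)*(-351 - 3)) = -13/((-322*(-354))) = -13/113988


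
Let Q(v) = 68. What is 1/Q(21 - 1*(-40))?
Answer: 1/68 ≈ 0.014706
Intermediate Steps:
1/Q(21 - 1*(-40)) = 1/68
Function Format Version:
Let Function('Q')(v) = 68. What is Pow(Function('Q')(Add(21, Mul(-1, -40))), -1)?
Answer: Rational(1, 68) ≈ 0.014706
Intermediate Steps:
Pow(Function('Q')(Add(21, Mul(-1, -40))), -1) = Pow(68, -1) = Rational(1, 68)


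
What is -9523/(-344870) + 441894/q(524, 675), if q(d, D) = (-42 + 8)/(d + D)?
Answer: -91361392114219/5862790 ≈ -1.5583e+7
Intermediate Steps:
q(d, D) = -34/(D + d)
-9523/(-344870) + 441894/q(524, 675) = -9523/(-344870) + 441894/((-34/(675 + 524))) = -9523*(-1/344870) + 441894/((-34/1199)) = 9523/344870 + 441894/((-34*1/1199)) = 9523/344870 + 441894/(-34/1199) = 9523/344870 + 441894*(-1199/34) = 9523/344870 - 264915453/17 = -91361392114219/5862790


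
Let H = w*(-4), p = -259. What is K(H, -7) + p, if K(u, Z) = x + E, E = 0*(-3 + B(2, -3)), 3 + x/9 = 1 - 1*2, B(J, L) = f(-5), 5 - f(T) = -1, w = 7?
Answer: -295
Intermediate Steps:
f(T) = 6 (f(T) = 5 - 1*(-1) = 5 + 1 = 6)
B(J, L) = 6
x = -36 (x = -27 + 9*(1 - 1*2) = -27 + 9*(1 - 2) = -27 + 9*(-1) = -27 - 9 = -36)
E = 0 (E = 0*(-3 + 6) = 0*3 = 0)
H = -28 (H = 7*(-4) = -28)
K(u, Z) = -36 (K(u, Z) = -36 + 0 = -36)
K(H, -7) + p = -36 - 259 = -295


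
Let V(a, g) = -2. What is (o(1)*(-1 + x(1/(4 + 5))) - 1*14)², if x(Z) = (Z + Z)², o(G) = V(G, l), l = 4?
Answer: 960400/6561 ≈ 146.38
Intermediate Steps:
o(G) = -2
x(Z) = 4*Z² (x(Z) = (2*Z)² = 4*Z²)
(o(1)*(-1 + x(1/(4 + 5))) - 1*14)² = (-2*(-1 + 4*(1/(4 + 5))²) - 1*14)² = (-2*(-1 + 4*(1/9)²) - 14)² = (-2*(-1 + 4*(⅑)²) - 14)² = (-2*(-1 + 4*(1/81)) - 14)² = (-2*(-1 + 4/81) - 14)² = (-2*(-77/81) - 14)² = (154/81 - 14)² = (-980/81)² = 960400/6561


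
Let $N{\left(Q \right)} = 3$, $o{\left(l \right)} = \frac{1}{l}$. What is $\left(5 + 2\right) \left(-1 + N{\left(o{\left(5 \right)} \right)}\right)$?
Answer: $14$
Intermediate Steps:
$\left(5 + 2\right) \left(-1 + N{\left(o{\left(5 \right)} \right)}\right) = \left(5 + 2\right) \left(-1 + 3\right) = 7 \cdot 2 = 14$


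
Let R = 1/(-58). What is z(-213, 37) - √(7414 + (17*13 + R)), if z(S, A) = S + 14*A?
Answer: 305 - √25684082/58 ≈ 217.62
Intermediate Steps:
R = -1/58 ≈ -0.017241
z(-213, 37) - √(7414 + (17*13 + R)) = (-213 + 14*37) - √(7414 + (17*13 - 1/58)) = (-213 + 518) - √(7414 + (221 - 1/58)) = 305 - √(7414 + 12817/58) = 305 - √(442829/58) = 305 - √25684082/58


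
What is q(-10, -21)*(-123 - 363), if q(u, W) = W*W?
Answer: -214326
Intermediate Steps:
q(u, W) = W²
q(-10, -21)*(-123 - 363) = (-21)²*(-123 - 363) = 441*(-486) = -214326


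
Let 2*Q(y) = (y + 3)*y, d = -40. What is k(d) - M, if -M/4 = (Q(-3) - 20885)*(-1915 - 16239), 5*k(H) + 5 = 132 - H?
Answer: 7582925967/5 ≈ 1.5166e+9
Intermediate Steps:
k(H) = 127/5 - H/5 (k(H) = -1 + (132 - H)/5 = -1 + (132/5 - H/5) = 127/5 - H/5)
Q(y) = y*(3 + y)/2 (Q(y) = ((y + 3)*y)/2 = ((3 + y)*y)/2 = (y*(3 + y))/2 = y*(3 + y)/2)
M = -1516585160 (M = -4*((½)*(-3)*(3 - 3) - 20885)*(-1915 - 16239) = -4*((½)*(-3)*0 - 20885)*(-18154) = -4*(0 - 20885)*(-18154) = -(-83540)*(-18154) = -4*379146290 = -1516585160)
k(d) - M = (127/5 - ⅕*(-40)) - 1*(-1516585160) = (127/5 + 8) + 1516585160 = 167/5 + 1516585160 = 7582925967/5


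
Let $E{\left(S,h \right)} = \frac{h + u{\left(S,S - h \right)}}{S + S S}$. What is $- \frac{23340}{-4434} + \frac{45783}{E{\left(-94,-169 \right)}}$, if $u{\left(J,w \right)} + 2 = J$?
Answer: $- \frac{295772623804}{195835} \approx -1.5103 \cdot 10^{6}$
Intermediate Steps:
$u{\left(J,w \right)} = -2 + J$
$E{\left(S,h \right)} = \frac{-2 + S + h}{S + S^{2}}$ ($E{\left(S,h \right)} = \frac{h + \left(-2 + S\right)}{S + S S} = \frac{-2 + S + h}{S + S^{2}}$)
$- \frac{23340}{-4434} + \frac{45783}{E{\left(-94,-169 \right)}} = - \frac{23340}{-4434} + \frac{45783}{\frac{1}{-94} \frac{1}{1 - 94} \left(-2 - 94 - 169\right)} = \left(-23340\right) \left(- \frac{1}{4434}\right) + \frac{45783}{\left(- \frac{1}{94}\right) \frac{1}{-93} \left(-265\right)} = \frac{3890}{739} + \frac{45783}{\left(- \frac{1}{94}\right) \left(- \frac{1}{93}\right) \left(-265\right)} = \frac{3890}{739} + \frac{45783}{- \frac{265}{8742}} = \frac{3890}{739} + 45783 \left(- \frac{8742}{265}\right) = \frac{3890}{739} - \frac{400234986}{265} = - \frac{295772623804}{195835}$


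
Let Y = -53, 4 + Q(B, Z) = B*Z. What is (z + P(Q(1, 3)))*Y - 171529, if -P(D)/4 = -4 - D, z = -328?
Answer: -154781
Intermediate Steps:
Q(B, Z) = -4 + B*Z
P(D) = 16 + 4*D (P(D) = -4*(-4 - D) = 16 + 4*D)
(z + P(Q(1, 3)))*Y - 171529 = (-328 + (16 + 4*(-4 + 1*3)))*(-53) - 171529 = (-328 + (16 + 4*(-4 + 3)))*(-53) - 171529 = (-328 + (16 + 4*(-1)))*(-53) - 171529 = (-328 + (16 - 4))*(-53) - 171529 = (-328 + 12)*(-53) - 171529 = -316*(-53) - 171529 = 16748 - 171529 = -154781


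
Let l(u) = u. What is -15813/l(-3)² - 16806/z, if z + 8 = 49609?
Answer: -87165763/49601 ≈ -1757.3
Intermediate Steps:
z = 49601 (z = -8 + 49609 = 49601)
-15813/l(-3)² - 16806/z = -15813/((-3)²) - 16806/49601 = -15813/9 - 16806*1/49601 = -15813*⅑ - 16806/49601 = -1757 - 16806/49601 = -87165763/49601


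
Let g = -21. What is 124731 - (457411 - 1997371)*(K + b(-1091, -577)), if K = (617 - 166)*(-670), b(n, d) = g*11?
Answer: -465685319229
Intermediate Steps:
b(n, d) = -231 (b(n, d) = -21*11 = -231)
K = -302170 (K = 451*(-670) = -302170)
124731 - (457411 - 1997371)*(K + b(-1091, -577)) = 124731 - (457411 - 1997371)*(-302170 - 231) = 124731 - (-1539960)*(-302401) = 124731 - 1*465685443960 = 124731 - 465685443960 = -465685319229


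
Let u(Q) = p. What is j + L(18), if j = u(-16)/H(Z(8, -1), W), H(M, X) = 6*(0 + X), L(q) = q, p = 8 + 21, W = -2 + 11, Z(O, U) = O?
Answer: 1001/54 ≈ 18.537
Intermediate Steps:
W = 9
p = 29
H(M, X) = 6*X
u(Q) = 29
j = 29/54 (j = 29/((6*9)) = 29/54 ≈ 0.53704)
j + L(18) = 29/54 + 18 = 1001/54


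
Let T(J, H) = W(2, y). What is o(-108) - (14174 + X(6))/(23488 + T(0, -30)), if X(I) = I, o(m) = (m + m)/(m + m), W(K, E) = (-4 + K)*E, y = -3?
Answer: 4657/11747 ≈ 0.39644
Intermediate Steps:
W(K, E) = E*(-4 + K)
T(J, H) = 6 (T(J, H) = -3*(-4 + 2) = -3*(-2) = 6)
o(m) = 1 (o(m) = (2*m)/((2*m)) = (2*m)*(1/(2*m)) = 1)
o(-108) - (14174 + X(6))/(23488 + T(0, -30)) = 1 - (14174 + 6)/(23488 + 6) = 1 - 14180/23494 = 1 - 1*7090/11747 = 1 - 7090/11747 = 4657/11747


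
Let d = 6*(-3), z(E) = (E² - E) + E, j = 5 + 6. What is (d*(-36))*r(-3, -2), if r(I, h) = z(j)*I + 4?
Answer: -232632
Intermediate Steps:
j = 11
z(E) = E²
d = -18
r(I, h) = 4 + 121*I (r(I, h) = 11²*I + 4 = 121*I + 4 = 4 + 121*I)
(d*(-36))*r(-3, -2) = (-18*(-36))*(4 + 121*(-3)) = 648*(4 - 363) = 648*(-359) = -232632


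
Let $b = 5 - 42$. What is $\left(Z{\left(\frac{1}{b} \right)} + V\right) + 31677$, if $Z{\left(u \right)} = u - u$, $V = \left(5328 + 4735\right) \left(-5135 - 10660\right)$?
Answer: $-158913408$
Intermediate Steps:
$V = -158945085$ ($V = 10063 \left(-15795\right) = -158945085$)
$b = -37$ ($b = 5 - 42 = -37$)
$Z{\left(u \right)} = 0$
$\left(Z{\left(\frac{1}{b} \right)} + V\right) + 31677 = \left(0 - 158945085\right) + 31677 = -158945085 + 31677 = -158913408$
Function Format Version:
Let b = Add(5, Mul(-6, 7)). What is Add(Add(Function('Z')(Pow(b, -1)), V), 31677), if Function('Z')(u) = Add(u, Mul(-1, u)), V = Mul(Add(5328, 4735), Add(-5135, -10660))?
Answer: -158913408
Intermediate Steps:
V = -158945085 (V = Mul(10063, -15795) = -158945085)
b = -37 (b = Add(5, -42) = -37)
Function('Z')(u) = 0
Add(Add(Function('Z')(Pow(b, -1)), V), 31677) = Add(Add(0, -158945085), 31677) = Add(-158945085, 31677) = -158913408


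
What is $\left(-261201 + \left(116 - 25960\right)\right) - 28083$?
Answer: $-315128$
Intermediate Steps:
$\left(-261201 + \left(116 - 25960\right)\right) - 28083 = \left(-261201 - 25844\right) - 28083 = -287045 - 28083 = -315128$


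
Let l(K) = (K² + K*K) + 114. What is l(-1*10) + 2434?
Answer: 2748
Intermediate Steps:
l(K) = 114 + 2*K² (l(K) = (K² + K²) + 114 = 2*K² + 114 = 114 + 2*K²)
l(-1*10) + 2434 = (114 + 2*(-1*10)²) + 2434 = (114 + 2*(-10)²) + 2434 = (114 + 2*100) + 2434 = (114 + 200) + 2434 = 314 + 2434 = 2748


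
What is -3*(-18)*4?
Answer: 216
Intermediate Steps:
-3*(-18)*4 = 54*4 = 216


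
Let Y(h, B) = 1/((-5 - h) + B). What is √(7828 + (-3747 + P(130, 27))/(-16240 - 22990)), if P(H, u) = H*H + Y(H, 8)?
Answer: √1943015538044845/498221 ≈ 88.474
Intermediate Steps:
Y(h, B) = 1/(-5 + B - h)
P(H, u) = H² - 1/(-3 + H) (P(H, u) = H*H - 1/(5 + H - 1*8) = H² - 1/(5 + H - 8) = H² - 1/(-3 + H))
√(7828 + (-3747 + P(130, 27))/(-16240 - 22990)) = √(7828 + (-3747 + (-1 + 130²*(-3 + 130))/(-3 + 130))/(-16240 - 22990)) = √(7828 + (-3747 + (-1 + 16900*127)/127)/(-39230)) = √(7828 + (-3747 + (-1 + 2146300)/127)*(-1/39230)) = √(7828 + (-3747 + (1/127)*2146299)*(-1/39230)) = √(7828 + (-3747 + 2146299/127)*(-1/39230)) = √(7828 + (1670430/127)*(-1/39230)) = √(7828 - 167043/498221) = √(3899906945/498221) = √1943015538044845/498221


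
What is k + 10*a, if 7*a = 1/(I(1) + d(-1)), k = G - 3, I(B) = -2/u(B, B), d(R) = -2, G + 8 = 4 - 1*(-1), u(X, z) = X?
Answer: -89/14 ≈ -6.3571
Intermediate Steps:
G = -3 (G = -8 + (4 - 1*(-1)) = -8 + (4 + 1) = -8 + 5 = -3)
I(B) = -2/B
k = -6 (k = -3 - 3 = -6)
a = -1/28 (a = 1/(7*(-2/1 - 2)) = 1/(7*(-2*1 - 2)) = 1/(7*(-2 - 2)) = (1/7)/(-4) = (1/7)*(-1/4) = -1/28 ≈ -0.035714)
k + 10*a = -6 + 10*(-1/28) = -6 - 5/14 = -89/14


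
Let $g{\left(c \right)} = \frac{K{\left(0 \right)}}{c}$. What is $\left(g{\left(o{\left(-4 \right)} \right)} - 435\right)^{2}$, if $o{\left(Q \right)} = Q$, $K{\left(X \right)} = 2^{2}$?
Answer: $190096$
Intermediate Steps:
$K{\left(X \right)} = 4$
$g{\left(c \right)} = \frac{4}{c}$
$\left(g{\left(o{\left(-4 \right)} \right)} - 435\right)^{2} = \left(\frac{4}{-4} - 435\right)^{2} = \left(4 \left(- \frac{1}{4}\right) - 435\right)^{2} = \left(-1 - 435\right)^{2} = \left(-436\right)^{2} = 190096$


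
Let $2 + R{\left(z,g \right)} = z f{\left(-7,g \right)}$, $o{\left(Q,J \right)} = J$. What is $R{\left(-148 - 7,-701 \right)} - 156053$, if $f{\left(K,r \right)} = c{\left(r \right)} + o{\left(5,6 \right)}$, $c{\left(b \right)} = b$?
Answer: $-48330$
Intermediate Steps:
$f{\left(K,r \right)} = 6 + r$ ($f{\left(K,r \right)} = r + 6 = 6 + r$)
$R{\left(z,g \right)} = -2 + z \left(6 + g\right)$
$R{\left(-148 - 7,-701 \right)} - 156053 = \left(-2 + \left(-148 - 7\right) \left(6 - 701\right)\right) - 156053 = \left(-2 - -107725\right) - 156053 = \left(-2 + 107725\right) - 156053 = 107723 - 156053 = -48330$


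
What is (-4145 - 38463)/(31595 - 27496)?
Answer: -42608/4099 ≈ -10.395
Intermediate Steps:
(-4145 - 38463)/(31595 - 27496) = -42608/4099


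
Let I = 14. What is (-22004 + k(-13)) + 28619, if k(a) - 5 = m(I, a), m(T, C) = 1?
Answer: 6621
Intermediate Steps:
k(a) = 6 (k(a) = 5 + 1 = 6)
(-22004 + k(-13)) + 28619 = (-22004 + 6) + 28619 = -21998 + 28619 = 6621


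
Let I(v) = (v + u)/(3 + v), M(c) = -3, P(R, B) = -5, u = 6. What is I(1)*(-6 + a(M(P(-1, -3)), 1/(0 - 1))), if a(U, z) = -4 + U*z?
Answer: -49/4 ≈ -12.250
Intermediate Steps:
I(v) = (6 + v)/(3 + v) (I(v) = (v + 6)/(3 + v) = (6 + v)/(3 + v))
I(1)*(-6 + a(M(P(-1, -3)), 1/(0 - 1))) = ((6 + 1)/(3 + 1))*(-6 + (-4 - 3/(0 - 1))) = (7/4)*(-6 + (-4 - 3/(-1))) = ((¼)*7)*(-6 + (-4 - 3*(-1))) = 7*(-6 + (-4 + 3))/4 = 7*(-6 - 1)/4 = (7/4)*(-7) = -49/4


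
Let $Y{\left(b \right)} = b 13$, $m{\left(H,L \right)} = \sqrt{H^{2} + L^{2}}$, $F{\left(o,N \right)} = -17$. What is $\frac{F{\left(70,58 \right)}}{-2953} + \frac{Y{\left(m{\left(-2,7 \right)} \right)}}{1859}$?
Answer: $\frac{17}{2953} + \frac{\sqrt{53}}{143} \approx 0.056667$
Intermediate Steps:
$Y{\left(b \right)} = 13 b$
$\frac{F{\left(70,58 \right)}}{-2953} + \frac{Y{\left(m{\left(-2,7 \right)} \right)}}{1859} = - \frac{17}{-2953} + \frac{13 \sqrt{\left(-2\right)^{2} + 7^{2}}}{1859} = \left(-17\right) \left(- \frac{1}{2953}\right) + 13 \sqrt{4 + 49} \cdot \frac{1}{1859} = \frac{17}{2953} + 13 \sqrt{53} \cdot \frac{1}{1859} = \frac{17}{2953} + \frac{\sqrt{53}}{143}$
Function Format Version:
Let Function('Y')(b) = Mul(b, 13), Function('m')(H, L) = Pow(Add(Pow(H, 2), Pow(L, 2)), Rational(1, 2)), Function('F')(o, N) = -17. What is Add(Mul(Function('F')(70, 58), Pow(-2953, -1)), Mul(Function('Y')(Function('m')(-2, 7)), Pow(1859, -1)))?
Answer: Add(Rational(17, 2953), Mul(Rational(1, 143), Pow(53, Rational(1, 2)))) ≈ 0.056667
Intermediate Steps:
Function('Y')(b) = Mul(13, b)
Add(Mul(Function('F')(70, 58), Pow(-2953, -1)), Mul(Function('Y')(Function('m')(-2, 7)), Pow(1859, -1))) = Add(Mul(-17, Pow(-2953, -1)), Mul(Mul(13, Pow(Add(Pow(-2, 2), Pow(7, 2)), Rational(1, 2))), Pow(1859, -1))) = Add(Mul(-17, Rational(-1, 2953)), Mul(Mul(13, Pow(Add(4, 49), Rational(1, 2))), Rational(1, 1859))) = Add(Rational(17, 2953), Mul(Mul(13, Pow(53, Rational(1, 2))), Rational(1, 1859))) = Add(Rational(17, 2953), Mul(Rational(1, 143), Pow(53, Rational(1, 2))))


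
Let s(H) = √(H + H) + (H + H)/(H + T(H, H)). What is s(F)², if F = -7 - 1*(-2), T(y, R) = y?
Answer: -9 + 2*I*√10 ≈ -9.0 + 6.3246*I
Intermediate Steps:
F = -5 (F = -7 + 2 = -5)
s(H) = 1 + √2*√H (s(H) = √(H + H) + (H + H)/(H + H) = √(2*H) + (2*H)/((2*H)) = √2*√H + (2*H)*(1/(2*H)) = √2*√H + 1 = 1 + √2*√H)
s(F)² = (1 + √2*√(-5))² = (1 + √2*(I*√5))² = (1 + I*√10)²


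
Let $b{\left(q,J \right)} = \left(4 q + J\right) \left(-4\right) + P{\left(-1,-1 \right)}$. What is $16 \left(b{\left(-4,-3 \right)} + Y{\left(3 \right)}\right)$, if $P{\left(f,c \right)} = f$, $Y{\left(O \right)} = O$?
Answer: $1248$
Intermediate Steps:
$b{\left(q,J \right)} = -1 - 16 q - 4 J$ ($b{\left(q,J \right)} = \left(4 q + J\right) \left(-4\right) - 1 = \left(J + 4 q\right) \left(-4\right) - 1 = \left(- 16 q - 4 J\right) - 1 = -1 - 16 q - 4 J$)
$16 \left(b{\left(-4,-3 \right)} + Y{\left(3 \right)}\right) = 16 \left(\left(-1 - -64 - -12\right) + 3\right) = 16 \left(\left(-1 + 64 + 12\right) + 3\right) = 16 \left(75 + 3\right) = 16 \cdot 78 = 1248$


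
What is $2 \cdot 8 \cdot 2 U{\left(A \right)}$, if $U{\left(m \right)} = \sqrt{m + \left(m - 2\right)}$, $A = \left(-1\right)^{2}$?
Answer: $0$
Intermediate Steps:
$A = 1$
$U{\left(m \right)} = \sqrt{-2 + 2 m}$ ($U{\left(m \right)} = \sqrt{m + \left(m - 2\right)} = \sqrt{m + \left(-2 + m\right)} = \sqrt{-2 + 2 m}$)
$2 \cdot 8 \cdot 2 U{\left(A \right)} = 2 \cdot 8 \cdot 2 \sqrt{-2 + 2 \cdot 1} = 16 \cdot 2 \sqrt{-2 + 2} = 32 \sqrt{0} = 32 \cdot 0 = 0$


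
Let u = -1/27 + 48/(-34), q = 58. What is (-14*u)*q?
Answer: 539980/459 ≈ 1176.4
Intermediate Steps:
u = -665/459 (u = -1*1/27 + 48*(-1/34) = -1/27 - 24/17 = -665/459 ≈ -1.4488)
(-14*u)*q = -14*(-665/459)*58 = (9310/459)*58 = 539980/459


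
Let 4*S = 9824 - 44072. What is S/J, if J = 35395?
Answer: -8562/35395 ≈ -0.24190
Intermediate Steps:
S = -8562 (S = (9824 - 44072)/4 = (¼)*(-34248) = -8562)
S/J = -8562/35395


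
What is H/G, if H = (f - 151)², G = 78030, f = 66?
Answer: 5/54 ≈ 0.092593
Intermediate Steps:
H = 7225 (H = (66 - 151)² = (-85)² = 7225)
H/G = 7225/78030 = 7225*(1/78030) = 5/54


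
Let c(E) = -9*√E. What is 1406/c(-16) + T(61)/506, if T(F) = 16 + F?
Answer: 7/46 + 703*I/18 ≈ 0.15217 + 39.056*I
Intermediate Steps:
1406/c(-16) + T(61)/506 = 1406/((-36*I)) + (16 + 61)/506 = 1406/((-36*I)) + 77*(1/506) = 1406/((-36*I)) + 7/46 = 1406*(I/36) + 7/46 = 703*I/18 + 7/46 = 7/46 + 703*I/18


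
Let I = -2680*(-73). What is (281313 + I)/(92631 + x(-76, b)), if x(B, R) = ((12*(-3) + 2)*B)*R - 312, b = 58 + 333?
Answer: 476953/1102663 ≈ 0.43255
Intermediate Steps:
b = 391
I = 195640
x(B, R) = -312 - 34*B*R (x(B, R) = ((-36 + 2)*B)*R - 312 = (-34*B)*R - 312 = -34*B*R - 312 = -312 - 34*B*R)
(281313 + I)/(92631 + x(-76, b)) = (281313 + 195640)/(92631 + (-312 - 34*(-76)*391)) = 476953/(92631 + (-312 + 1010344)) = 476953/(92631 + 1010032) = 476953/1102663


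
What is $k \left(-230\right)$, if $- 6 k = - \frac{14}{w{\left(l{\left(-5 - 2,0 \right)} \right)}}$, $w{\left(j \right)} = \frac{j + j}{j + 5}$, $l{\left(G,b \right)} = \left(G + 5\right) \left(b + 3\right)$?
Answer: $- \frac{805}{18} \approx -44.722$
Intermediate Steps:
$l{\left(G,b \right)} = \left(3 + b\right) \left(5 + G\right)$ ($l{\left(G,b \right)} = \left(5 + G\right) \left(3 + b\right) = \left(3 + b\right) \left(5 + G\right)$)
$w{\left(j \right)} = \frac{2 j}{5 + j}$
$k = \frac{7}{36}$ ($k = - \frac{\left(-14\right) \frac{1}{2 \left(15 + 3 \left(-5 - 2\right) + 5 \cdot 0 + \left(-5 - 2\right) 0\right) \frac{1}{5 + \left(15 + 3 \left(-5 - 2\right) + 5 \cdot 0 + \left(-5 - 2\right) 0\right)}}}{6} = - \frac{\left(-14\right) \frac{1}{2 \left(15 + 3 \left(-5 - 2\right) + 0 + \left(-5 - 2\right) 0\right) \frac{1}{5 + \left(15 + 3 \left(-5 - 2\right) + 0 + \left(-5 - 2\right) 0\right)}}}{6} = - \frac{\left(-14\right) \frac{1}{2 \left(15 + 3 \left(-7\right) + 0 - 0\right) \frac{1}{5 + \left(15 + 3 \left(-7\right) + 0 - 0\right)}}}{6} = - \frac{\left(-14\right) \frac{1}{2 \left(15 - 21 + 0 + 0\right) \frac{1}{5 + \left(15 - 21 + 0 + 0\right)}}}{6} = - \frac{\left(-14\right) \frac{1}{2 \left(-6\right) \frac{1}{5 - 6}}}{6} = - \frac{\left(-14\right) \frac{1}{2 \left(-6\right) \frac{1}{-1}}}{6} = - \frac{\left(-14\right) \frac{1}{2 \left(-6\right) \left(-1\right)}}{6} = - \frac{\left(-14\right) \frac{1}{12}}{6} = \left(- \frac{1}{6}\right) \left(- \frac{7}{6}\right) = \frac{7}{36} \approx 0.19444$)
$k \left(-230\right) = \frac{7}{36} \left(-230\right) = - \frac{805}{18}$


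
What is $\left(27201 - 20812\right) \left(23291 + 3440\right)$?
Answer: $170784359$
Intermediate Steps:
$\left(27201 - 20812\right) \left(23291 + 3440\right) = 6389 \cdot 26731 = 170784359$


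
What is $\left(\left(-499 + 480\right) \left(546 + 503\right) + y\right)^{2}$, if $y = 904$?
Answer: $362026729$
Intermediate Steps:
$\left(\left(-499 + 480\right) \left(546 + 503\right) + y\right)^{2} = \left(\left(-499 + 480\right) \left(546 + 503\right) + 904\right)^{2} = \left(\left(-19\right) 1049 + 904\right)^{2} = \left(-19931 + 904\right)^{2} = \left(-19027\right)^{2} = 362026729$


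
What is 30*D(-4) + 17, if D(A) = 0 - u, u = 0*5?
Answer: 17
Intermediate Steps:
u = 0
D(A) = 0 (D(A) = 0 - 1*0 = 0 + 0 = 0)
30*D(-4) + 17 = 30*0 + 17 = 0 + 17 = 17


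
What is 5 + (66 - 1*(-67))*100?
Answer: 13305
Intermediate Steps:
5 + (66 - 1*(-67))*100 = 5 + (66 + 67)*100 = 5 + 133*100 = 5 + 13300 = 13305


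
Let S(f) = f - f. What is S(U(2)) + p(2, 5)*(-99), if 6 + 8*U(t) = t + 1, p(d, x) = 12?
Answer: -1188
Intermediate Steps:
U(t) = -5/8 + t/8 (U(t) = -¾ + (t + 1)/8 = -¾ + (1 + t)/8 = -¾ + (⅛ + t/8) = -5/8 + t/8)
S(f) = 0
S(U(2)) + p(2, 5)*(-99) = 0 + 12*(-99) = 0 - 1188 = -1188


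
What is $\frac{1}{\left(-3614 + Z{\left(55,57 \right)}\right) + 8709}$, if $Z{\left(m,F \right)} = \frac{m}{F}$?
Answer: $\frac{57}{290470} \approx 0.00019623$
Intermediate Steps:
$\frac{1}{\left(-3614 + Z{\left(55,57 \right)}\right) + 8709} = \frac{1}{\left(-3614 + \frac{55}{57}\right) + 8709} = \frac{1}{- \frac{205943}{57} + 8709} = \frac{1}{\frac{290470}{57}} = \frac{57}{290470}$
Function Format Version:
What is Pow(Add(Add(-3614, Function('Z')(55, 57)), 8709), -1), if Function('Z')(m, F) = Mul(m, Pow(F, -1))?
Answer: Rational(57, 290470) ≈ 0.00019623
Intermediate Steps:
Pow(Add(Add(-3614, Function('Z')(55, 57)), 8709), -1) = Pow(Add(Add(-3614, Mul(55, Pow(57, -1))), 8709), -1) = Pow(Add(Add(-3614, Mul(55, Rational(1, 57))), 8709), -1) = Pow(Add(Add(-3614, Rational(55, 57)), 8709), -1) = Pow(Add(Rational(-205943, 57), 8709), -1) = Pow(Rational(290470, 57), -1) = Rational(57, 290470)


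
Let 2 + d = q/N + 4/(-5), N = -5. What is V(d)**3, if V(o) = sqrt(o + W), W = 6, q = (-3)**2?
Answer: 7*sqrt(35)/25 ≈ 1.6565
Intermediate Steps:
q = 9
d = -23/5 (d = -2 + (9/(-5) + 4/(-5)) = -2 + (9*(-1/5) + 4*(-1/5)) = -2 + (-9/5 - 4/5) = -2 - 13/5 = -23/5 ≈ -4.6000)
V(o) = sqrt(6 + o) (V(o) = sqrt(o + 6) = sqrt(6 + o))
V(d)**3 = (sqrt(6 - 23/5))**3 = (sqrt(7/5))**3 = (sqrt(35)/5)**3 = 7*sqrt(35)/25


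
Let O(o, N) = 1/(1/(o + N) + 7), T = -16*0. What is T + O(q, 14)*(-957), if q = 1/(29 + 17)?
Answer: -617265/4561 ≈ -135.34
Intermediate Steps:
q = 1/46 ≈ 0.021739
T = 0
O(o, N) = 1/(7 + 1/(N + o)) (O(o, N) = 1/(1/(N + o) + 7) = 1/(7 + 1/(N + o)))
T + O(q, 14)*(-957) = 0 + ((14 + 1/46)/(1 + 7*14 + 7*(1/46)))*(-957) = 0 + ((645/46)/(1 + 98 + 7/46))*(-957) = 0 + ((645/46)/(4561/46))*(-957) = 0 + ((46/4561)*(645/46))*(-957) = 0 + (645/4561)*(-957) = 0 - 617265/4561 = -617265/4561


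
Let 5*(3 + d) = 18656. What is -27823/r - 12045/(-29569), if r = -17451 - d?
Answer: 5389008755/3131238824 ≈ 1.7210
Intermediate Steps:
d = 18641/5 (d = -3 + (1/5)*18656 = -3 + 18656/5 = 18641/5 ≈ 3728.2)
r = -105896/5 (r = -17451 - 1*18641/5 = -17451 - 18641/5 = -105896/5 ≈ -21179.)
-27823/r - 12045/(-29569) = -27823/(-105896/5) - 12045/(-29569) = -27823*(-5/105896) - 12045*(-1/29569) = 139115/105896 + 12045/29569 = 5389008755/3131238824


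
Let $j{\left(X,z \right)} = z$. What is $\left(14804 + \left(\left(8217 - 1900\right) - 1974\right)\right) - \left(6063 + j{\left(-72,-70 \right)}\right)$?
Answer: $13154$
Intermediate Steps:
$\left(14804 + \left(\left(8217 - 1900\right) - 1974\right)\right) - \left(6063 + j{\left(-72,-70 \right)}\right) = \left(14804 + \left(\left(8217 - 1900\right) - 1974\right)\right) - 5993 = \left(14804 + \left(6317 - 1974\right)\right) + \left(-6063 + 70\right) = \left(14804 + 4343\right) - 5993 = 19147 - 5993 = 13154$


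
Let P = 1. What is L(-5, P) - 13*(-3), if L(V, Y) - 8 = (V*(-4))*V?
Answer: -53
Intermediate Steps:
L(V, Y) = 8 - 4*V**2 (L(V, Y) = 8 + (V*(-4))*V = 8 + (-4*V)*V = 8 - 4*V**2)
L(-5, P) - 13*(-3) = (8 - 4*(-5)**2) - 13*(-3) = (8 - 4*25) + 39 = (8 - 100) + 39 = -92 + 39 = -53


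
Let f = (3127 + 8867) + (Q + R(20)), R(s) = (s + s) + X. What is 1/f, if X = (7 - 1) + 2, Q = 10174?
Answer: 1/22216 ≈ 4.5013e-5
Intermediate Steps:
X = 8 (X = 6 + 2 = 8)
R(s) = 8 + 2*s (R(s) = (s + s) + 8 = 2*s + 8 = 8 + 2*s)
f = 22216 (f = (3127 + 8867) + (10174 + (8 + 2*20)) = 11994 + (10174 + (8 + 40)) = 11994 + (10174 + 48) = 11994 + 10222 = 22216)
1/f = 1/22216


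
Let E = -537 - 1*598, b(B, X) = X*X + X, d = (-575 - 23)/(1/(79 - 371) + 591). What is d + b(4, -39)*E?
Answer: -290276676586/172571 ≈ -1.6821e+6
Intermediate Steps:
d = -174616/172571 (d = -598/(1/(-292) + 591) = -598/(-1/292 + 591) = -598/172571/292 = -598*292/172571 = -174616/172571 ≈ -1.0119)
b(B, X) = X + X² (b(B, X) = X² + X = X + X²)
E = -1135 (E = -537 - 598 = -1135)
d + b(4, -39)*E = -174616/172571 - 39*(1 - 39)*(-1135) = -174616/172571 - 39*(-38)*(-1135) = -174616/172571 + 1482*(-1135) = -174616/172571 - 1682070 = -290276676586/172571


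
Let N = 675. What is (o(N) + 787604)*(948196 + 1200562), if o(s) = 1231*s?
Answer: 3477827136982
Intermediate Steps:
(o(N) + 787604)*(948196 + 1200562) = (1231*675 + 787604)*(948196 + 1200562) = (830925 + 787604)*2148758 = 1618529*2148758 = 3477827136982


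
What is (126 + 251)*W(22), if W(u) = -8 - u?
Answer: -11310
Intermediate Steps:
(126 + 251)*W(22) = (126 + 251)*(-8 - 1*22) = 377*(-8 - 22) = 377*(-30) = -11310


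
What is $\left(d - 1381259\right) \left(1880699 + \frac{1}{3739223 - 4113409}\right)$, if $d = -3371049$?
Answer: $- \frac{1672173791377234002}{187093} \approx -8.9377 \cdot 10^{12}$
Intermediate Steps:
$\left(d - 1381259\right) \left(1880699 + \frac{1}{3739223 - 4113409}\right) = \left(-3371049 - 1381259\right) \left(1880699 + \frac{1}{3739223 - 4113409}\right) = - 4752308 \left(1880699 + \frac{1}{-374186}\right) = - 4752308 \left(1880699 - \frac{1}{374186}\right) = \left(-4752308\right) \frac{703731236013}{374186} = - \frac{1672173791377234002}{187093}$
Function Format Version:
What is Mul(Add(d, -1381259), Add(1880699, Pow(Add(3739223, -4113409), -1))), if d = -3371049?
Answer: Rational(-1672173791377234002, 187093) ≈ -8.9377e+12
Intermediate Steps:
Mul(Add(d, -1381259), Add(1880699, Pow(Add(3739223, -4113409), -1))) = Mul(Add(-3371049, -1381259), Add(1880699, Pow(Add(3739223, -4113409), -1))) = Mul(-4752308, Add(1880699, Pow(-374186, -1))) = Mul(-4752308, Add(1880699, Rational(-1, 374186))) = Mul(-4752308, Rational(703731236013, 374186)) = Rational(-1672173791377234002, 187093)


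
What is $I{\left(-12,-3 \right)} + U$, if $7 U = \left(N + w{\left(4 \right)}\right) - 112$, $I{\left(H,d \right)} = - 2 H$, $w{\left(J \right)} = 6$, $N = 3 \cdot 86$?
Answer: $\frac{320}{7} \approx 45.714$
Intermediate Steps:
$N = 258$
$U = \frac{152}{7}$ ($U = \frac{\left(258 + 6\right) - 112}{7} = \frac{264 - 112}{7} = \frac{1}{7} \cdot 152 = \frac{152}{7} \approx 21.714$)
$I{\left(-12,-3 \right)} + U = \left(-2\right) \left(-12\right) + \frac{152}{7} = 24 + \frac{152}{7} = \frac{320}{7}$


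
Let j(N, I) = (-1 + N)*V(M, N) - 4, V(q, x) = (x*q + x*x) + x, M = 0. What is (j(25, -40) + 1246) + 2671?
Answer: 19513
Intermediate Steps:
V(q, x) = x + x² + q*x (V(q, x) = (q*x + x²) + x = (x² + q*x) + x = x + x² + q*x)
j(N, I) = -4 + N*(1 + N)*(-1 + N) (j(N, I) = (-1 + N)*(N*(1 + 0 + N)) - 4 = (-1 + N)*(N*(1 + N)) - 4 = N*(1 + N)*(-1 + N) - 4 = -4 + N*(1 + N)*(-1 + N))
(j(25, -40) + 1246) + 2671 = ((-4 + 25³ - 1*25) + 1246) + 2671 = ((-4 + 15625 - 25) + 1246) + 2671 = (15596 + 1246) + 2671 = 16842 + 2671 = 19513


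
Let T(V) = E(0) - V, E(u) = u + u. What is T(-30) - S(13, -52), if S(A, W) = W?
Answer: 82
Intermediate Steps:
E(u) = 2*u
T(V) = -V (T(V) = 2*0 - V = 0 - V = -V)
T(-30) - S(13, -52) = -1*(-30) - 1*(-52) = 30 + 52 = 82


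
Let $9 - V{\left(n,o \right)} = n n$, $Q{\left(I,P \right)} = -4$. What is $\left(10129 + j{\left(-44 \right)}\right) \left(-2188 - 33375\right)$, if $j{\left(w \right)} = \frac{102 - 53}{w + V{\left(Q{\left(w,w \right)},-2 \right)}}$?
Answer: $- \frac{18369356390}{51} \approx -3.6018 \cdot 10^{8}$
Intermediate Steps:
$V{\left(n,o \right)} = 9 - n^{2}$ ($V{\left(n,o \right)} = 9 - n n = 9 - n^{2}$)
$j{\left(w \right)} = \frac{49}{-7 + w}$ ($j{\left(w \right)} = \frac{102 - 53}{w + \left(9 - \left(-4\right)^{2}\right)} = \frac{49}{w + \left(9 - 16\right)} = \frac{49}{w - 7} = \frac{49}{-7 + w}$)
$\left(10129 + j{\left(-44 \right)}\right) \left(-2188 - 33375\right) = \left(10129 + \frac{49}{-7 - 44}\right) \left(-2188 - 33375\right) = \left(10129 + \frac{49}{-51}\right) \left(-2188 - 33375\right) = \left(10129 + 49 \left(- \frac{1}{51}\right)\right) \left(-35563\right) = \left(10129 - \frac{49}{51}\right) \left(-35563\right) = \frac{516530}{51} \left(-35563\right) = - \frac{18369356390}{51}$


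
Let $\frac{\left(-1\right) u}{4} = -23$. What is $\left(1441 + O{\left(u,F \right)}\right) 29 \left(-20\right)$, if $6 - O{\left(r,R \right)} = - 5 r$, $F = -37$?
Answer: $-1106060$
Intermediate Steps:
$u = 92$ ($u = \left(-4\right) \left(-23\right) = 92$)
$O{\left(r,R \right)} = 6 + 5 r$ ($O{\left(r,R \right)} = 6 - - 5 r = 6 + 5 r$)
$\left(1441 + O{\left(u,F \right)}\right) 29 \left(-20\right) = \left(1441 + \left(6 + 5 \cdot 92\right)\right) 29 \left(-20\right) = \left(1441 + \left(6 + 460\right)\right) \left(-580\right) = \left(1441 + 466\right) \left(-580\right) = 1907 \left(-580\right) = -1106060$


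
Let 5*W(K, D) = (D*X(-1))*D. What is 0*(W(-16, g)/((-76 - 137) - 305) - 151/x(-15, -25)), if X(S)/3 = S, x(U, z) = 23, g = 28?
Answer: 0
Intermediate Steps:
X(S) = 3*S
W(K, D) = -3*D²/5 (W(K, D) = ((D*(3*(-1)))*D)/5 = ((D*(-3))*D)/5 = ((-3*D)*D)/5 = (-3*D²)/5 = -3*D²/5)
0*(W(-16, g)/((-76 - 137) - 305) - 151/x(-15, -25)) = 0*((-⅗*28²)/((-76 - 137) - 305) - 151/23) = 0*((-⅗*784)/(-213 - 305) - 151*1/23) = 0*(-2352/5/(-518) - 151/23) = 0*(-2352/5*(-1/518) - 151/23) = 0*(168/185 - 151/23) = 0*(-24071/4255) = 0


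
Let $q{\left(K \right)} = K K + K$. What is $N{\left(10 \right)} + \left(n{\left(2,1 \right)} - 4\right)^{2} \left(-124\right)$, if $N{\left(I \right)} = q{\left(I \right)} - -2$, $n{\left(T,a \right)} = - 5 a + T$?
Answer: $-5964$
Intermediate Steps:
$q{\left(K \right)} = K + K^{2}$ ($q{\left(K \right)} = K^{2} + K = K + K^{2}$)
$n{\left(T,a \right)} = T - 5 a$
$N{\left(I \right)} = 2 + I \left(1 + I\right)$ ($N{\left(I \right)} = I \left(1 + I\right) - -2 = I \left(1 + I\right) + 2 = 2 + I \left(1 + I\right)$)
$N{\left(10 \right)} + \left(n{\left(2,1 \right)} - 4\right)^{2} \left(-124\right) = \left(2 + 10 \left(1 + 10\right)\right) + \left(\left(2 - 5\right) - 4\right)^{2} \left(-124\right) = \left(2 + 10 \cdot 11\right) + \left(\left(2 - 5\right) - 4\right)^{2} \left(-124\right) = \left(2 + 110\right) + \left(-3 - 4\right)^{2} \left(-124\right) = 112 + \left(-7\right)^{2} \left(-124\right) = 112 + 49 \left(-124\right) = 112 - 6076 = -5964$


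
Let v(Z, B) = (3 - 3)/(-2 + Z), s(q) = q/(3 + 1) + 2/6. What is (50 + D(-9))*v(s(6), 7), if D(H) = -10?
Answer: 0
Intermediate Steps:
s(q) = ⅓ + q/4 (s(q) = q/4 + 2*(⅙) = q*(¼) + ⅓ = q/4 + ⅓ = ⅓ + q/4)
v(Z, B) = 0 (v(Z, B) = 0/(-2 + Z) = 0)
(50 + D(-9))*v(s(6), 7) = (50 - 10)*0 = 40*0 = 0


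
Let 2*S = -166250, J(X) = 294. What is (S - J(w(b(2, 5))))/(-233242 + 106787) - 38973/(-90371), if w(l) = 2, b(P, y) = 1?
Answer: 1780998452/1632552115 ≈ 1.0909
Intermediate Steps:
S = -83125 (S = (½)*(-166250) = -83125)
(S - J(w(b(2, 5))))/(-233242 + 106787) - 38973/(-90371) = (-83125 - 1*294)/(-233242 + 106787) - 38973/(-90371) = (-83125 - 294)/(-126455) - 38973*(-1/90371) = -83419*(-1/126455) + 38973/90371 = 11917/18065 + 38973/90371 = 1780998452/1632552115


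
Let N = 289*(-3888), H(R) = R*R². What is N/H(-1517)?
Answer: 1123632/3491055413 ≈ 0.00032186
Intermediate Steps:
H(R) = R³
N = -1123632
N/H(-1517) = -1123632/((-1517)³) = -1123632/(-3491055413) = -1123632*(-1/3491055413) = 1123632/3491055413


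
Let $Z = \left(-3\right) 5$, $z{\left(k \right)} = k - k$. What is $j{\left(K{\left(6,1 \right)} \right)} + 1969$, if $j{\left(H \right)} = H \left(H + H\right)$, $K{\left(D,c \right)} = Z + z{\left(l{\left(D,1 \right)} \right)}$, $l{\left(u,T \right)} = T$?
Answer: $2419$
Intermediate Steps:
$z{\left(k \right)} = 0$
$Z = -15$
$K{\left(D,c \right)} = -15$ ($K{\left(D,c \right)} = -15 + 0 = -15$)
$j{\left(H \right)} = 2 H^{2}$ ($j{\left(H \right)} = H 2 H = 2 H^{2}$)
$j{\left(K{\left(6,1 \right)} \right)} + 1969 = 2 \left(-15\right)^{2} + 1969 = 2 \cdot 225 + 1969 = 450 + 1969 = 2419$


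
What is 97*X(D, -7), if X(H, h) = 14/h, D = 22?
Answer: -194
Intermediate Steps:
97*X(D, -7) = 97*(14/(-7)) = 97*(14*(-1/7)) = 97*(-2) = -194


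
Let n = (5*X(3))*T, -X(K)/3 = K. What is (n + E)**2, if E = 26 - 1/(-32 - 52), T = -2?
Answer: 94965025/7056 ≈ 13459.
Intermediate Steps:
X(K) = -3*K
E = 2185/84 (E = 26 - 1/(-84) = 26 - 1*(-1/84) = 26 + 1/84 = 2185/84 ≈ 26.012)
n = 90 (n = (5*(-3*3))*(-2) = (5*(-9))*(-2) = -45*(-2) = 90)
(n + E)**2 = (90 + 2185/84)**2 = (9745/84)**2 = 94965025/7056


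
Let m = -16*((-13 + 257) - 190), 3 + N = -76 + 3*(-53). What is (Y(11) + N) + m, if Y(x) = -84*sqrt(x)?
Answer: -1102 - 84*sqrt(11) ≈ -1380.6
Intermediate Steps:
N = -238 (N = -3 + (-76 + 3*(-53)) = -3 + (-76 - 159) = -3 - 235 = -238)
m = -864 (m = -16*(244 - 190) = -16*54 = -864)
(Y(11) + N) + m = (-84*sqrt(11) - 238) - 864 = (-238 - 84*sqrt(11)) - 864 = -1102 - 84*sqrt(11)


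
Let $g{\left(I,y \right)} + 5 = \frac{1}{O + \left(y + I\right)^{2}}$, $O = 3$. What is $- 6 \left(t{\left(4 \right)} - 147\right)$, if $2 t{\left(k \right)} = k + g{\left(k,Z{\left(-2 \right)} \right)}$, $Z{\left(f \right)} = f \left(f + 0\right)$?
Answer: $\frac{59292}{67} \approx 884.96$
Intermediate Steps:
$Z{\left(f \right)} = f^{2}$ ($Z{\left(f \right)} = f f = f^{2}$)
$g{\left(I,y \right)} = -5 + \frac{1}{3 + \left(I + y\right)^{2}}$ ($g{\left(I,y \right)} = -5 + \frac{1}{3 + \left(y + I\right)^{2}} = -5 + \frac{1}{3 + \left(I + y\right)^{2}}$)
$t{\left(k \right)} = \frac{k}{2} + \frac{-14 - 5 \left(4 + k\right)^{2}}{2 \left(3 + \left(4 + k\right)^{2}\right)}$ ($t{\left(k \right)} = \frac{k + \frac{-14 - 5 \left(k + \left(-2\right)^{2}\right)^{2}}{3 + \left(k + \left(-2\right)^{2}\right)^{2}}}{2} = \frac{k + \frac{-14 - 5 \left(k + 4\right)^{2}}{3 + \left(k + 4\right)^{2}}}{2} = \frac{k + \frac{-14 - 5 \left(4 + k\right)^{2}}{3 + \left(4 + k\right)^{2}}}{2} = \frac{k}{2} + \frac{-14 - 5 \left(4 + k\right)^{2}}{2 \left(3 + \left(4 + k\right)^{2}\right)}$)
$- 6 \left(t{\left(4 \right)} - 147\right) = - 6 \left(\frac{-94 + 4^{3} - 84 + 3 \cdot 4^{2}}{2 \left(19 + 4^{2} + 8 \cdot 4\right)} - 147\right) = - 6 \left(\frac{-94 + 64 - 84 + 3 \cdot 16}{2 \left(19 + 16 + 32\right)} - 147\right) = - 6 \left(\frac{-94 + 64 - 84 + 48}{2 \cdot 67} - 147\right) = - 6 \left(\frac{1}{2} \cdot \frac{1}{67} \left(-66\right) - 147\right) = - 6 \left(- \frac{33}{67} - 147\right) = \left(-6\right) \left(- \frac{9882}{67}\right) = \frac{59292}{67}$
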